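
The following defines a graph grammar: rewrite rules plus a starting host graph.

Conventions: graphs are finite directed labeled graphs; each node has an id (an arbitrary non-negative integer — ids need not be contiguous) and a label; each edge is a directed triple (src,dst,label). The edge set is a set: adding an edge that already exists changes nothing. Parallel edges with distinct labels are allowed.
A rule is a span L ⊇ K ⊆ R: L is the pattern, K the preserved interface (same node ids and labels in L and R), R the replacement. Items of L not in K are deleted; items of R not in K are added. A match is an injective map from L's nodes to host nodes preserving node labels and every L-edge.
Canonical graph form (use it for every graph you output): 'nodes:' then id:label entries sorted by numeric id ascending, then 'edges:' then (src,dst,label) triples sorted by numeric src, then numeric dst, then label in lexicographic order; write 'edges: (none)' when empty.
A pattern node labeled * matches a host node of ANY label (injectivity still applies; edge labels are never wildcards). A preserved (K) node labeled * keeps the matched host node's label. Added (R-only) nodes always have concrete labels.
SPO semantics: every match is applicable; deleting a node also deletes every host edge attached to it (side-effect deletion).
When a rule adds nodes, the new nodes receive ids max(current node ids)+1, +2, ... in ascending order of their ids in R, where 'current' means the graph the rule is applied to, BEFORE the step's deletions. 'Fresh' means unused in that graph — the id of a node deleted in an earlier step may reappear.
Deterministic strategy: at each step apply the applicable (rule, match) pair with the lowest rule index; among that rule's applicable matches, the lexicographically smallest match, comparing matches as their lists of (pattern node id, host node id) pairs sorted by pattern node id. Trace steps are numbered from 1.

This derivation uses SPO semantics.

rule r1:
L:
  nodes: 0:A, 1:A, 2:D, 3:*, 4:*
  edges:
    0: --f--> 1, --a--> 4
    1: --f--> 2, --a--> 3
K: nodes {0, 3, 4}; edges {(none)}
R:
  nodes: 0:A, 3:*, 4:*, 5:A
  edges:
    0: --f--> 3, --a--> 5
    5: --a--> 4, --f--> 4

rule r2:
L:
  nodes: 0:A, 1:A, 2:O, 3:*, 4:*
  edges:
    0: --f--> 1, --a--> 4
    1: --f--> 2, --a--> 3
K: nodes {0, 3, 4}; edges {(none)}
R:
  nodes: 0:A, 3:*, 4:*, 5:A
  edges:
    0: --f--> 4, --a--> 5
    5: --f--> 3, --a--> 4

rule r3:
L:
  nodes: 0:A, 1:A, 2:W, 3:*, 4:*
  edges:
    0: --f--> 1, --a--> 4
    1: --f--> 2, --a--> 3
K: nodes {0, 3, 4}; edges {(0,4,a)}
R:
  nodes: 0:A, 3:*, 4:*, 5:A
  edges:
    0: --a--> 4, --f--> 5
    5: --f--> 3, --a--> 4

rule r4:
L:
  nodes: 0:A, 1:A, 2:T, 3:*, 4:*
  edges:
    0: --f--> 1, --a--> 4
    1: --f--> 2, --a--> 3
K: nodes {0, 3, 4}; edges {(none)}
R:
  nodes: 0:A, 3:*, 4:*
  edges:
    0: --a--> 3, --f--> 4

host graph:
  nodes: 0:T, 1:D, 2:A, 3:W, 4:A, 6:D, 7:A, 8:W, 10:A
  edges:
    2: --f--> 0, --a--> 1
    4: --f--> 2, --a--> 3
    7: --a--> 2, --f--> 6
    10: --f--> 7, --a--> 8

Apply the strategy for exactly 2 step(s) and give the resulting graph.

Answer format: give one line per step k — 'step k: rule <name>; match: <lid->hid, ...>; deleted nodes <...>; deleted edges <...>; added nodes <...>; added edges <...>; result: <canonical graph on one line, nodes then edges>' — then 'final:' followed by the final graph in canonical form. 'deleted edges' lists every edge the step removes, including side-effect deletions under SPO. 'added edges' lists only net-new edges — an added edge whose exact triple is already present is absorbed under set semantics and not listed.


step 1: rule r1; match: 0->10, 1->7, 2->6, 3->2, 4->8; deleted nodes 6, 7; deleted edges (7,2,a); (7,6,f); (10,7,f); (10,8,a); added nodes 11; added edges (10,2,f); (10,11,a); (11,8,a); (11,8,f); result: nodes: 0:T, 1:D, 2:A, 3:W, 4:A, 8:W, 10:A, 11:A edges: (2,0,f); (2,1,a); (4,2,f); (4,3,a); (10,2,f); (10,11,a); (11,8,a); (11,8,f)
step 2: rule r4; match: 0->4, 1->2, 2->0, 3->1, 4->3; deleted nodes 0, 2; deleted edges (2,0,f); (2,1,a); (4,2,f); (4,3,a); (10,2,f); added nodes (none); added edges (4,1,a); (4,3,f); result: nodes: 1:D, 3:W, 4:A, 8:W, 10:A, 11:A edges: (4,1,a); (4,3,f); (10,11,a); (11,8,a); (11,8,f)
final:
nodes: 1:D, 3:W, 4:A, 8:W, 10:A, 11:A
edges: (4,1,a); (4,3,f); (10,11,a); (11,8,a); (11,8,f)


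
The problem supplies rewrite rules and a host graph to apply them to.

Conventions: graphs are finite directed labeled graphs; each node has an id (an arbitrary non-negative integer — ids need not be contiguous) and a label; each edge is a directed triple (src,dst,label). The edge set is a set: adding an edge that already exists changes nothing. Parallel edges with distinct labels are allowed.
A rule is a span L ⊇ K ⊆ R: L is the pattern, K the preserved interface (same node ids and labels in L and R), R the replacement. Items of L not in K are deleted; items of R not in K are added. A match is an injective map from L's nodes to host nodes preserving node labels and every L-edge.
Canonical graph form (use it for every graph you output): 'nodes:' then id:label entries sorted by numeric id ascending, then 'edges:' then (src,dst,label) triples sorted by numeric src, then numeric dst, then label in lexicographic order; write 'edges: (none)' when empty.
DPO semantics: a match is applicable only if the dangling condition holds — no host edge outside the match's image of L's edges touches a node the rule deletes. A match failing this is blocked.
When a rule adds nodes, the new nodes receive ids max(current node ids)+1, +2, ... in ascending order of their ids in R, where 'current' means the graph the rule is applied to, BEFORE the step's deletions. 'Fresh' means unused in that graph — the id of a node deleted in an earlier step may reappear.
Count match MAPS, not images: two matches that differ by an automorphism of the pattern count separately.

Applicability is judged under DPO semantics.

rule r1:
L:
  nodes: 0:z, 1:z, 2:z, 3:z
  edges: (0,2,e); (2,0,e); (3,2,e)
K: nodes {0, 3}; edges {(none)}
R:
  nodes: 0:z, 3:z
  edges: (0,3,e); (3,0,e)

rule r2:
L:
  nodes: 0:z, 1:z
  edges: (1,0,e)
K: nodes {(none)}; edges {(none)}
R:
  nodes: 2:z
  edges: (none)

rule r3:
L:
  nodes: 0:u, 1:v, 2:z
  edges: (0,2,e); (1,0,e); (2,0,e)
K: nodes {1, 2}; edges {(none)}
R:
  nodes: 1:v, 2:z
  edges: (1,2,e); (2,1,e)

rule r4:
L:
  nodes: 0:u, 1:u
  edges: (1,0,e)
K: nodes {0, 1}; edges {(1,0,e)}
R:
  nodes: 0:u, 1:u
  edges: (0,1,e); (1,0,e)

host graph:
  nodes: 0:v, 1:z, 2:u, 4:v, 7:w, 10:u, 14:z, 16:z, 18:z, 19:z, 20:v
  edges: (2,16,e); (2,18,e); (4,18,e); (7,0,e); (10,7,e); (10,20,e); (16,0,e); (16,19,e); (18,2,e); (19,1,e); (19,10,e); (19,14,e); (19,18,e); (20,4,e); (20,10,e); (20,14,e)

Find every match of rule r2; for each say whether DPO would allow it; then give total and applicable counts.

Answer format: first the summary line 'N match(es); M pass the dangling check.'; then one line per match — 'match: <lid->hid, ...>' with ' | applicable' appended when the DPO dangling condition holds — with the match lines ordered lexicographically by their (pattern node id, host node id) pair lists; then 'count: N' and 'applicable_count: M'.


4 match(es); 0 pass the dangling check.
match: 0->1, 1->19
match: 0->14, 1->19
match: 0->18, 1->19
match: 0->19, 1->16
count: 4
applicable_count: 0


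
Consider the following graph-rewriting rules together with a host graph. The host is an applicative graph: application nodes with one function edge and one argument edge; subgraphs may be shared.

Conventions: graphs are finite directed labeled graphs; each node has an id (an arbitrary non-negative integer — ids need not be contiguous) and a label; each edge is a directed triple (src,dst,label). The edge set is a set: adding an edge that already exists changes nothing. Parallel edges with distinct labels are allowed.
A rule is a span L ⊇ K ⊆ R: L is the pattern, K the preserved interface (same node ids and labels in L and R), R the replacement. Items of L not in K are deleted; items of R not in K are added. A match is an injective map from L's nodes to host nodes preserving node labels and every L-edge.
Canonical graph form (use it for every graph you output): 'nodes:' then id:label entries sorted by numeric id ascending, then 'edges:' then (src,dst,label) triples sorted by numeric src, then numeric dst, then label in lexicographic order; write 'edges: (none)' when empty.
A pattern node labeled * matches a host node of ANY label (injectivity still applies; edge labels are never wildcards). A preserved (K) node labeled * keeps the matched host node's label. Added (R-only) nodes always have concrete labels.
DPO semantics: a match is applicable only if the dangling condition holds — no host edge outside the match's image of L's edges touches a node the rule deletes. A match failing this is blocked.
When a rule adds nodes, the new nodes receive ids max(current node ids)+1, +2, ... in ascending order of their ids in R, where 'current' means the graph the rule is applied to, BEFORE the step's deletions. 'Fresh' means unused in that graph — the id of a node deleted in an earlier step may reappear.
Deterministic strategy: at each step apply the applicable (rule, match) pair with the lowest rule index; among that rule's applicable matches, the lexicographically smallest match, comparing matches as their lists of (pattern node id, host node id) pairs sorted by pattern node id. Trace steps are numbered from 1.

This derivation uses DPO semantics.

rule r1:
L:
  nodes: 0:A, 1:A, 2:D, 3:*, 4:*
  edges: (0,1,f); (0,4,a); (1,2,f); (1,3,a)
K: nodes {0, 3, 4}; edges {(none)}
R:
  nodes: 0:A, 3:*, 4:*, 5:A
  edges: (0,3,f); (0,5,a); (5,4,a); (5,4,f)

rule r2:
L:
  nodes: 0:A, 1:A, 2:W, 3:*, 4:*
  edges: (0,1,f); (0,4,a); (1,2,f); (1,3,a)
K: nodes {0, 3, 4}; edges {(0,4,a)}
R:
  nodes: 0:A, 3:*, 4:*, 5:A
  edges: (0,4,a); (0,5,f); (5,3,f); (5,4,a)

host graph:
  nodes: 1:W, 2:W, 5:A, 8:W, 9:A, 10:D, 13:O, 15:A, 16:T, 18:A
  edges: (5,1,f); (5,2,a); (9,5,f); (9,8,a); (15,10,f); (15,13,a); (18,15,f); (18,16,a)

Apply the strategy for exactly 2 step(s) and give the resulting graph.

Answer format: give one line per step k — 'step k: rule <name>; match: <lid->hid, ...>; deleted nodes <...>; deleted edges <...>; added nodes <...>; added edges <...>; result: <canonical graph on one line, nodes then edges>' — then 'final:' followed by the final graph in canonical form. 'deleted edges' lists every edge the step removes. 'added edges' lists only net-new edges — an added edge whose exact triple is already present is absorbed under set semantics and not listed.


step 1: rule r1; match: 0->18, 1->15, 2->10, 3->13, 4->16; deleted nodes 10, 15; deleted edges (15,10,f); (15,13,a); (18,15,f); (18,16,a); added nodes 19; added edges (18,13,f); (18,19,a); (19,16,a); (19,16,f); result: nodes: 1:W, 2:W, 5:A, 8:W, 9:A, 13:O, 16:T, 18:A, 19:A edges: (5,1,f); (5,2,a); (9,5,f); (9,8,a); (18,13,f); (18,19,a); (19,16,a); (19,16,f)
step 2: rule r2; match: 0->9, 1->5, 2->1, 3->2, 4->8; deleted nodes 1, 5; deleted edges (5,1,f); (5,2,a); (9,5,f); added nodes 20; added edges (9,20,f); (20,2,f); (20,8,a); result: nodes: 2:W, 8:W, 9:A, 13:O, 16:T, 18:A, 19:A, 20:A edges: (9,8,a); (9,20,f); (18,13,f); (18,19,a); (19,16,a); (19,16,f); (20,2,f); (20,8,a)
final:
nodes: 2:W, 8:W, 9:A, 13:O, 16:T, 18:A, 19:A, 20:A
edges: (9,8,a); (9,20,f); (18,13,f); (18,19,a); (19,16,a); (19,16,f); (20,2,f); (20,8,a)


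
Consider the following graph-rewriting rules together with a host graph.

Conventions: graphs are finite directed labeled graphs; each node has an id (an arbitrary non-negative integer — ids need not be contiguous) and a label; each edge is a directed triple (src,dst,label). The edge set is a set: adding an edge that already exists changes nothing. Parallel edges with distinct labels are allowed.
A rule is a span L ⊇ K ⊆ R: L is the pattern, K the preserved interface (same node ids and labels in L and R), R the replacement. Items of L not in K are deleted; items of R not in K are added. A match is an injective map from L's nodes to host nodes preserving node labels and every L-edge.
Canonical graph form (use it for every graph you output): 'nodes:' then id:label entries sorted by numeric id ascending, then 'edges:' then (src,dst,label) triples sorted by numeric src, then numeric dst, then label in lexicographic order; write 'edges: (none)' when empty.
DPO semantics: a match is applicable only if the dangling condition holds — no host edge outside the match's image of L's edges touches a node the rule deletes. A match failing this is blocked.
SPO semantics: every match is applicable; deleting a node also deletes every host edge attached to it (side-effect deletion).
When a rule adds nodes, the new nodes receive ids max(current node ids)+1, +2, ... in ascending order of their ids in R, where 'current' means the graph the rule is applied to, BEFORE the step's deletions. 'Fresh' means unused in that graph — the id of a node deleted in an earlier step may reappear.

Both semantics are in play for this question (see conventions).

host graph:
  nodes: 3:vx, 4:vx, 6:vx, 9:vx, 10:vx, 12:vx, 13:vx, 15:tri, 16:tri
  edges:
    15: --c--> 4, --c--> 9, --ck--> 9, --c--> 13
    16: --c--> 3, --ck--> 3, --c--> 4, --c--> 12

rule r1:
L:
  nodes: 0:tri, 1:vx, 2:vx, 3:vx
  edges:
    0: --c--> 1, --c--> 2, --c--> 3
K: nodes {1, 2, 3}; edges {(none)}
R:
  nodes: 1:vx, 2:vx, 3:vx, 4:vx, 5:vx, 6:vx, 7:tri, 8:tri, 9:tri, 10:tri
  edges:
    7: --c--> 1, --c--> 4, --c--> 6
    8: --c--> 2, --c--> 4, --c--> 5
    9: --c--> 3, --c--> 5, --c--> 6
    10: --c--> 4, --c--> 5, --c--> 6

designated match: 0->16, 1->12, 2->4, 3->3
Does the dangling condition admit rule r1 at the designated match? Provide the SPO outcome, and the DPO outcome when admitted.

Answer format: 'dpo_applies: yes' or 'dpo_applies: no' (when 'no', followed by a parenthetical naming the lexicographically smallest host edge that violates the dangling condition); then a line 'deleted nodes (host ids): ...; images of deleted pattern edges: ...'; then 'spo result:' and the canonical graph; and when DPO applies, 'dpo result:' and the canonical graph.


dpo_applies: no
(the rule deletes node 16, which keeps host edge (16,3,ck) outside the match image — the dangling condition fails, DPO blocks; SPO proceeds and side-deletes such edges)
deleted nodes (host ids): 16; images of deleted pattern edges: (16,3,c); (16,4,c); (16,12,c)
spo result:
nodes: 3:vx, 4:vx, 6:vx, 9:vx, 10:vx, 12:vx, 13:vx, 15:tri, 17:vx, 18:vx, 19:vx, 20:tri, 21:tri, 22:tri, 23:tri
edges: (15,4,c); (15,9,c); (15,9,ck); (15,13,c); (20,12,c); (20,17,c); (20,19,c); (21,4,c); (21,17,c); (21,18,c); (22,3,c); (22,18,c); (22,19,c); (23,17,c); (23,18,c); (23,19,c)


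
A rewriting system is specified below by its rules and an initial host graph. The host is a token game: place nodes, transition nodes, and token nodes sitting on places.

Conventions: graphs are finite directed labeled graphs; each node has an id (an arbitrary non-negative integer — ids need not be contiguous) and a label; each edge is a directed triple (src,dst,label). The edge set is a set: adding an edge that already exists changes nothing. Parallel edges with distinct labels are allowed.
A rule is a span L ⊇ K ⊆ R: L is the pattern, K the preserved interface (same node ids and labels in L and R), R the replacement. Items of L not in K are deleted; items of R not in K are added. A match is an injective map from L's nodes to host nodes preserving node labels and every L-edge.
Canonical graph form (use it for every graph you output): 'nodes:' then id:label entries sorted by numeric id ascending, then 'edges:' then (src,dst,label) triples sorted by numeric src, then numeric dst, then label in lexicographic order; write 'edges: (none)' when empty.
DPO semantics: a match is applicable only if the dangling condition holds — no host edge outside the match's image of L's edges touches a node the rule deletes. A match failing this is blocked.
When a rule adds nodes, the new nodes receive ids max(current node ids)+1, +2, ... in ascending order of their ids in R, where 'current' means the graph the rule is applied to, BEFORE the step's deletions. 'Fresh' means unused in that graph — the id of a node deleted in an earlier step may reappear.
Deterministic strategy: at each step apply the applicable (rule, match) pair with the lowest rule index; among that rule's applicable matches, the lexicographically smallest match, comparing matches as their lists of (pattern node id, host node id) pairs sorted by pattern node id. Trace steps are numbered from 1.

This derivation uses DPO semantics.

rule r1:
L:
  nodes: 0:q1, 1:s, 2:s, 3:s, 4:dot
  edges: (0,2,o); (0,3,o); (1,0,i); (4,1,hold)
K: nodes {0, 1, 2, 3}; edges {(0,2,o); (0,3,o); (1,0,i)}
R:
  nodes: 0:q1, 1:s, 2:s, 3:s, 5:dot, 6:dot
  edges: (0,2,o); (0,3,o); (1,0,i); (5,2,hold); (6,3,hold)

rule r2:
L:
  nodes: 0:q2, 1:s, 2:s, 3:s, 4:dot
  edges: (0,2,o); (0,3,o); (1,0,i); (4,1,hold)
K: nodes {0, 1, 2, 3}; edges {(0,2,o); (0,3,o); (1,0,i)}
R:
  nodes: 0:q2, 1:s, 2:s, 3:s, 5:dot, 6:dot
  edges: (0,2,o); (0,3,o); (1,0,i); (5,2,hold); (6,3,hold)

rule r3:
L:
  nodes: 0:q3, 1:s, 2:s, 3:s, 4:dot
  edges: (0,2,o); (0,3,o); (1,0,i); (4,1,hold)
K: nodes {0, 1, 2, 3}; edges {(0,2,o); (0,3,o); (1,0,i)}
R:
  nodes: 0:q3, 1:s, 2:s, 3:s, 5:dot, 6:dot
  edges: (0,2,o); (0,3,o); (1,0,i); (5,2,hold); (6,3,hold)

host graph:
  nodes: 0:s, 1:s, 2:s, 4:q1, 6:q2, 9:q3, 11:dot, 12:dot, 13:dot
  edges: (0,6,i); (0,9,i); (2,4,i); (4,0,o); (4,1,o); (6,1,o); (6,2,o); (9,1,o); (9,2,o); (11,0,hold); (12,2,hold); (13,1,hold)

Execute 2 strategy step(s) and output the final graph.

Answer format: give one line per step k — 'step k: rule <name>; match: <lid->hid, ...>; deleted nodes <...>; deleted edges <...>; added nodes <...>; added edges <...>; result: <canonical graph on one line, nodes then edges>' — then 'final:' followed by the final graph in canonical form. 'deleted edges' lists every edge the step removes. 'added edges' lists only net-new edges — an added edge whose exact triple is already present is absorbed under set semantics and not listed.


step 1: rule r1; match: 0->4, 1->2, 2->0, 3->1, 4->12; deleted nodes 12; deleted edges (12,2,hold); added nodes 14, 15; added edges (14,0,hold); (15,1,hold); result: nodes: 0:s, 1:s, 2:s, 4:q1, 6:q2, 9:q3, 11:dot, 13:dot, 14:dot, 15:dot edges: (0,6,i); (0,9,i); (2,4,i); (4,0,o); (4,1,o); (6,1,o); (6,2,o); (9,1,o); (9,2,o); (11,0,hold); (13,1,hold); (14,0,hold); (15,1,hold)
step 2: rule r2; match: 0->6, 1->0, 2->1, 3->2, 4->11; deleted nodes 11; deleted edges (11,0,hold); added nodes 16, 17; added edges (16,1,hold); (17,2,hold); result: nodes: 0:s, 1:s, 2:s, 4:q1, 6:q2, 9:q3, 13:dot, 14:dot, 15:dot, 16:dot, 17:dot edges: (0,6,i); (0,9,i); (2,4,i); (4,0,o); (4,1,o); (6,1,o); (6,2,o); (9,1,o); (9,2,o); (13,1,hold); (14,0,hold); (15,1,hold); (16,1,hold); (17,2,hold)
final:
nodes: 0:s, 1:s, 2:s, 4:q1, 6:q2, 9:q3, 13:dot, 14:dot, 15:dot, 16:dot, 17:dot
edges: (0,6,i); (0,9,i); (2,4,i); (4,0,o); (4,1,o); (6,1,o); (6,2,o); (9,1,o); (9,2,o); (13,1,hold); (14,0,hold); (15,1,hold); (16,1,hold); (17,2,hold)


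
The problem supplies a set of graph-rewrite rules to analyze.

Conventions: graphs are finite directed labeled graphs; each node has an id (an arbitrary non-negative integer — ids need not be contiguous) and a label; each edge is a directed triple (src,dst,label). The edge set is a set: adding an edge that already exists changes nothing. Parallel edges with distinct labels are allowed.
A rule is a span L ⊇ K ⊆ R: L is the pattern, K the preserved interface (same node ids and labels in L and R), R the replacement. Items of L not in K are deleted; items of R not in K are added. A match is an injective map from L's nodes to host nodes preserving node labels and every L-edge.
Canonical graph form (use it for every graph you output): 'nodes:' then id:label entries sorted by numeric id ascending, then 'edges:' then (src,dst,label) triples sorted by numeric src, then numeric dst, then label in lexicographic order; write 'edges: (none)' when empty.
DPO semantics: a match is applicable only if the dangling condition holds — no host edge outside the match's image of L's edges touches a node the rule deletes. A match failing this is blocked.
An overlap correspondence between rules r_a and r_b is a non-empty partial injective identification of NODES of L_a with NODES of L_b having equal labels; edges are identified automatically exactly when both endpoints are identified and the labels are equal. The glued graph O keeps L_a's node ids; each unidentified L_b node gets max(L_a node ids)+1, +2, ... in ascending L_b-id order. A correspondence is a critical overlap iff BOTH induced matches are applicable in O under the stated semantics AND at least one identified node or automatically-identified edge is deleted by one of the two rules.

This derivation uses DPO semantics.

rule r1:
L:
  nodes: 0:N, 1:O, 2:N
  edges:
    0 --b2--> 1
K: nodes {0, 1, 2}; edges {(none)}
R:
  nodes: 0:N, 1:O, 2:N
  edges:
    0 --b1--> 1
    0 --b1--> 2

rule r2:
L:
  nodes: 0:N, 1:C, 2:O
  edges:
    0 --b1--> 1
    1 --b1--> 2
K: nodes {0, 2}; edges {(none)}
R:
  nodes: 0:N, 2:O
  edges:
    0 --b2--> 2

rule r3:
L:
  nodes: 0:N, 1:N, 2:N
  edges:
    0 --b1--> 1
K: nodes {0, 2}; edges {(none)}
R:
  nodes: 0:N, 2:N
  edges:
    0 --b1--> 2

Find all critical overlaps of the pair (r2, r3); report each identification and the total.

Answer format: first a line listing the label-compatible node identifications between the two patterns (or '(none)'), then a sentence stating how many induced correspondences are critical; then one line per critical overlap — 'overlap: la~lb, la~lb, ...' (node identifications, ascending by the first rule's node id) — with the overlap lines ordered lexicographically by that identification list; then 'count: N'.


label-compatible node identifications between L(r2) and L(r3): 0~0, 0~1, 0~2
0 of the induced correspondences are critical overlaps of r2 and r3.
count: 0


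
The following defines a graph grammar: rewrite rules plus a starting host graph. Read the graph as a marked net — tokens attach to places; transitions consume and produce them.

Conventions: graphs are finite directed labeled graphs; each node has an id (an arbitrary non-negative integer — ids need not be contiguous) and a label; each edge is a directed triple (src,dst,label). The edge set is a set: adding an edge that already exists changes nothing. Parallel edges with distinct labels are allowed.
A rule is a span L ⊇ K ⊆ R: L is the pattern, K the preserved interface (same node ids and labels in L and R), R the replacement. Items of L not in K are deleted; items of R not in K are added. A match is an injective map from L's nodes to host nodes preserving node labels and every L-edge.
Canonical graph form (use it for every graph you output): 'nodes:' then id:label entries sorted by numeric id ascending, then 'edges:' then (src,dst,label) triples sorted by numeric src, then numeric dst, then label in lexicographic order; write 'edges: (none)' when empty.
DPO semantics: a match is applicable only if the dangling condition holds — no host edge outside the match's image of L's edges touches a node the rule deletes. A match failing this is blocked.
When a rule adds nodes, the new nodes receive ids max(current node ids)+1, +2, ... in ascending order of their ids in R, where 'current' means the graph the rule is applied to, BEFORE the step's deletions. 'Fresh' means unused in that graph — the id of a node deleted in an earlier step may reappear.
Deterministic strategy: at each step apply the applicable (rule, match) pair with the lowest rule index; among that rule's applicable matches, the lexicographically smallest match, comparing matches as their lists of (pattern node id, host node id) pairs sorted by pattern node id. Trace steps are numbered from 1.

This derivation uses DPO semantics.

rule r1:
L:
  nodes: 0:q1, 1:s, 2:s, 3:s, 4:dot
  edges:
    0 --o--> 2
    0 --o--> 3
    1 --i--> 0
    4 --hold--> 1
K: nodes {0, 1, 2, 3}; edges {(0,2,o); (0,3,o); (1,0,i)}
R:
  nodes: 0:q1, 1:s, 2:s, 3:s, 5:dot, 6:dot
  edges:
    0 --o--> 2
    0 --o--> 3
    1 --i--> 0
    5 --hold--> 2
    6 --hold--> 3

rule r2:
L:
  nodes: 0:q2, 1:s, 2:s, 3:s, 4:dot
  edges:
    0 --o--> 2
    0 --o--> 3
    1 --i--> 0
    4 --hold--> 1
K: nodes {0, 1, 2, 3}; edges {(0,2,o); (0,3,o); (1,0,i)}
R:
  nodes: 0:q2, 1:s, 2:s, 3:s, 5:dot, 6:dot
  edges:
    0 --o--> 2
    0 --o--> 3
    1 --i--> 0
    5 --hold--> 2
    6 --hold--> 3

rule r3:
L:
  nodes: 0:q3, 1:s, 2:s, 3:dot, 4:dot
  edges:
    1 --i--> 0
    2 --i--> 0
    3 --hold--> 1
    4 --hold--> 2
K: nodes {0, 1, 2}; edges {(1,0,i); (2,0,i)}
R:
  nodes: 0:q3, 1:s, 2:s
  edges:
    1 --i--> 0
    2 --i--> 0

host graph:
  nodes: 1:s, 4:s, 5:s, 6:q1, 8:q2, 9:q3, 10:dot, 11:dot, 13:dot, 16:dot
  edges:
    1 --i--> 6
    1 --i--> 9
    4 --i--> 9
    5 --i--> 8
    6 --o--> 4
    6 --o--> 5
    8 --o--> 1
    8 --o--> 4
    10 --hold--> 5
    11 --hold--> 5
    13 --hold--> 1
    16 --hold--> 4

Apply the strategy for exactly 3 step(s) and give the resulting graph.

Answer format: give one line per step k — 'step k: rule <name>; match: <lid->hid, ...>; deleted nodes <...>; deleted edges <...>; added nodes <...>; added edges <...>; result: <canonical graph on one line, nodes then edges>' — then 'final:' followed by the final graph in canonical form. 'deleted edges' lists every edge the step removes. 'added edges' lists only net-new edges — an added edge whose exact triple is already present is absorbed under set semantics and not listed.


step 1: rule r1; match: 0->6, 1->1, 2->4, 3->5, 4->13; deleted nodes 13; deleted edges (13,1,hold); added nodes 17, 18; added edges (17,4,hold); (18,5,hold); result: nodes: 1:s, 4:s, 5:s, 6:q1, 8:q2, 9:q3, 10:dot, 11:dot, 16:dot, 17:dot, 18:dot edges: (1,6,i); (1,9,i); (4,9,i); (5,8,i); (6,4,o); (6,5,o); (8,1,o); (8,4,o); (10,5,hold); (11,5,hold); (16,4,hold); (17,4,hold); (18,5,hold)
step 2: rule r2; match: 0->8, 1->5, 2->1, 3->4, 4->10; deleted nodes 10; deleted edges (10,5,hold); added nodes 19, 20; added edges (19,1,hold); (20,4,hold); result: nodes: 1:s, 4:s, 5:s, 6:q1, 8:q2, 9:q3, 11:dot, 16:dot, 17:dot, 18:dot, 19:dot, 20:dot edges: (1,6,i); (1,9,i); (4,9,i); (5,8,i); (6,4,o); (6,5,o); (8,1,o); (8,4,o); (11,5,hold); (16,4,hold); (17,4,hold); (18,5,hold); (19,1,hold); (20,4,hold)
step 3: rule r1; match: 0->6, 1->1, 2->4, 3->5, 4->19; deleted nodes 19; deleted edges (19,1,hold); added nodes 21, 22; added edges (21,4,hold); (22,5,hold); result: nodes: 1:s, 4:s, 5:s, 6:q1, 8:q2, 9:q3, 11:dot, 16:dot, 17:dot, 18:dot, 20:dot, 21:dot, 22:dot edges: (1,6,i); (1,9,i); (4,9,i); (5,8,i); (6,4,o); (6,5,o); (8,1,o); (8,4,o); (11,5,hold); (16,4,hold); (17,4,hold); (18,5,hold); (20,4,hold); (21,4,hold); (22,5,hold)
final:
nodes: 1:s, 4:s, 5:s, 6:q1, 8:q2, 9:q3, 11:dot, 16:dot, 17:dot, 18:dot, 20:dot, 21:dot, 22:dot
edges: (1,6,i); (1,9,i); (4,9,i); (5,8,i); (6,4,o); (6,5,o); (8,1,o); (8,4,o); (11,5,hold); (16,4,hold); (17,4,hold); (18,5,hold); (20,4,hold); (21,4,hold); (22,5,hold)


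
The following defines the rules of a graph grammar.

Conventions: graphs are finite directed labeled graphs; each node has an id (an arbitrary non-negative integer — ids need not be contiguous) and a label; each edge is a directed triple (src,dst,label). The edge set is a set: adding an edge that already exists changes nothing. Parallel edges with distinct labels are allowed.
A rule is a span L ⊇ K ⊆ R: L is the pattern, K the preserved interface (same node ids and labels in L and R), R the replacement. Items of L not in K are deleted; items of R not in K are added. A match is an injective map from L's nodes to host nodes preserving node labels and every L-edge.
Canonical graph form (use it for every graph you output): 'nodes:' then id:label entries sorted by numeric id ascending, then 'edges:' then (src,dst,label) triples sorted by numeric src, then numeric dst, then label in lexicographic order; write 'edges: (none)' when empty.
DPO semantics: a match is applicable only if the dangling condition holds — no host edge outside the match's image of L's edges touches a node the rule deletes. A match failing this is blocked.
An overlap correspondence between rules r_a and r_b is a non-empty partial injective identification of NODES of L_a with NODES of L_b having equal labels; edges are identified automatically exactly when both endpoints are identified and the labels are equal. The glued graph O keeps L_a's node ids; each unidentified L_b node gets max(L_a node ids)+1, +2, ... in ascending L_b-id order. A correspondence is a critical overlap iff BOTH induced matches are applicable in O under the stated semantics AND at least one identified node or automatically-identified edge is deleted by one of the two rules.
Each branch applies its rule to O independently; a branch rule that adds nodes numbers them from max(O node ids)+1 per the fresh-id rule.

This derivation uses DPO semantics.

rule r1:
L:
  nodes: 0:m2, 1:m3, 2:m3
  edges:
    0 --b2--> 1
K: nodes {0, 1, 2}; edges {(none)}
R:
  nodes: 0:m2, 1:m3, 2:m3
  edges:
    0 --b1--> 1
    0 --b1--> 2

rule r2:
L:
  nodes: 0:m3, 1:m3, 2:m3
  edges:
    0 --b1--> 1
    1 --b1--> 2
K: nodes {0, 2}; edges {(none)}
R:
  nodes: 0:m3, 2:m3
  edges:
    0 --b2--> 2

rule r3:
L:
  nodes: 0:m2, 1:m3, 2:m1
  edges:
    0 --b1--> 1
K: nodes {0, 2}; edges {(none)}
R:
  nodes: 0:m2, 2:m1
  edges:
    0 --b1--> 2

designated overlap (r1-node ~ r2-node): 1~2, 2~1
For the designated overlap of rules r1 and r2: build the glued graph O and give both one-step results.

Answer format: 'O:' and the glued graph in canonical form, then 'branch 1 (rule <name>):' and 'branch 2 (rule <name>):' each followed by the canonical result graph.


O:
nodes: 0:m2, 1:m3, 2:m3, 3:m3
edges: (0,1,b2); (2,1,b1); (3,2,b1)
branch 1 (rule r1):
nodes: 0:m2, 1:m3, 2:m3, 3:m3
edges: (0,1,b1); (0,2,b1); (2,1,b1); (3,2,b1)
branch 2 (rule r2):
nodes: 0:m2, 1:m3, 3:m3
edges: (0,1,b2); (3,1,b2)


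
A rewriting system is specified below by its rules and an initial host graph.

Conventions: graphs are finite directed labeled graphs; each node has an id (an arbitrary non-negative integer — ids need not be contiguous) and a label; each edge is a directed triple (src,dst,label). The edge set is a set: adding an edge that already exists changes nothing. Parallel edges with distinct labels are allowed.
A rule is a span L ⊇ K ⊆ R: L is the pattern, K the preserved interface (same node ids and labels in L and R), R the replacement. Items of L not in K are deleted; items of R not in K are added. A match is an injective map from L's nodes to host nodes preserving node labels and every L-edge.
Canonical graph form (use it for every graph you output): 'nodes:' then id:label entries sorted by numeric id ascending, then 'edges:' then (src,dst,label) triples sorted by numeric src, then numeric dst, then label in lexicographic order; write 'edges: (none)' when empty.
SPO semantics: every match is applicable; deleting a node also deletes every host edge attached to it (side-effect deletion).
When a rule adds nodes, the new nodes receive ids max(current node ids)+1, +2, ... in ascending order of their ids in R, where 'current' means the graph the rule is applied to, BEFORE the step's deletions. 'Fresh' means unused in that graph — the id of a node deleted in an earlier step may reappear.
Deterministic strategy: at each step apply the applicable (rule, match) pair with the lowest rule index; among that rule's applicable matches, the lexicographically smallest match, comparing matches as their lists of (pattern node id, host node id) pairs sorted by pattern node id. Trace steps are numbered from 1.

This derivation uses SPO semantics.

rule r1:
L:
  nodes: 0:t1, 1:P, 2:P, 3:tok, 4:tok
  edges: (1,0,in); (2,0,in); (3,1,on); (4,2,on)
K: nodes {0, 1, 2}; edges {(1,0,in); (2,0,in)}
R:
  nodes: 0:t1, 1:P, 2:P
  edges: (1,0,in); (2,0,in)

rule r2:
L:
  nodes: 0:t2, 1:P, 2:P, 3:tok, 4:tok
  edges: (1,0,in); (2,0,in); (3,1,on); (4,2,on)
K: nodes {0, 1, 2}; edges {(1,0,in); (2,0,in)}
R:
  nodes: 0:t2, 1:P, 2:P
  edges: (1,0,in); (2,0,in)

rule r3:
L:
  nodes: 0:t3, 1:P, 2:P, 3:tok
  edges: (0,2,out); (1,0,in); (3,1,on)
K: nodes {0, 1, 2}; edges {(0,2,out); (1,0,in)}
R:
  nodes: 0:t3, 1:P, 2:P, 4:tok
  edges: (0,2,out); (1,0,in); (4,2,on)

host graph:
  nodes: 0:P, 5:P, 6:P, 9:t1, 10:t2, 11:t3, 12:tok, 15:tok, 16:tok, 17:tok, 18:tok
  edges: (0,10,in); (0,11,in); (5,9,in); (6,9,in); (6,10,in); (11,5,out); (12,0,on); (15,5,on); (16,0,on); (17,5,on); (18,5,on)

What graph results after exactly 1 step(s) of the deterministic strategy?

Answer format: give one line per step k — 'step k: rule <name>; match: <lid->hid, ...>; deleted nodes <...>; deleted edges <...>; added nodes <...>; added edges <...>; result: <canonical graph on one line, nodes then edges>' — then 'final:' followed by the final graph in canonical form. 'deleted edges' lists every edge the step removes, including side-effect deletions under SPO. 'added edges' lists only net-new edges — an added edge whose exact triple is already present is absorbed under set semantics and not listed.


step 1: rule r3; match: 0->11, 1->0, 2->5, 3->12; deleted nodes 12; deleted edges (12,0,on); added nodes 19; added edges (19,5,on); result: nodes: 0:P, 5:P, 6:P, 9:t1, 10:t2, 11:t3, 15:tok, 16:tok, 17:tok, 18:tok, 19:tok edges: (0,10,in); (0,11,in); (5,9,in); (6,9,in); (6,10,in); (11,5,out); (15,5,on); (16,0,on); (17,5,on); (18,5,on); (19,5,on)
final:
nodes: 0:P, 5:P, 6:P, 9:t1, 10:t2, 11:t3, 15:tok, 16:tok, 17:tok, 18:tok, 19:tok
edges: (0,10,in); (0,11,in); (5,9,in); (6,9,in); (6,10,in); (11,5,out); (15,5,on); (16,0,on); (17,5,on); (18,5,on); (19,5,on)


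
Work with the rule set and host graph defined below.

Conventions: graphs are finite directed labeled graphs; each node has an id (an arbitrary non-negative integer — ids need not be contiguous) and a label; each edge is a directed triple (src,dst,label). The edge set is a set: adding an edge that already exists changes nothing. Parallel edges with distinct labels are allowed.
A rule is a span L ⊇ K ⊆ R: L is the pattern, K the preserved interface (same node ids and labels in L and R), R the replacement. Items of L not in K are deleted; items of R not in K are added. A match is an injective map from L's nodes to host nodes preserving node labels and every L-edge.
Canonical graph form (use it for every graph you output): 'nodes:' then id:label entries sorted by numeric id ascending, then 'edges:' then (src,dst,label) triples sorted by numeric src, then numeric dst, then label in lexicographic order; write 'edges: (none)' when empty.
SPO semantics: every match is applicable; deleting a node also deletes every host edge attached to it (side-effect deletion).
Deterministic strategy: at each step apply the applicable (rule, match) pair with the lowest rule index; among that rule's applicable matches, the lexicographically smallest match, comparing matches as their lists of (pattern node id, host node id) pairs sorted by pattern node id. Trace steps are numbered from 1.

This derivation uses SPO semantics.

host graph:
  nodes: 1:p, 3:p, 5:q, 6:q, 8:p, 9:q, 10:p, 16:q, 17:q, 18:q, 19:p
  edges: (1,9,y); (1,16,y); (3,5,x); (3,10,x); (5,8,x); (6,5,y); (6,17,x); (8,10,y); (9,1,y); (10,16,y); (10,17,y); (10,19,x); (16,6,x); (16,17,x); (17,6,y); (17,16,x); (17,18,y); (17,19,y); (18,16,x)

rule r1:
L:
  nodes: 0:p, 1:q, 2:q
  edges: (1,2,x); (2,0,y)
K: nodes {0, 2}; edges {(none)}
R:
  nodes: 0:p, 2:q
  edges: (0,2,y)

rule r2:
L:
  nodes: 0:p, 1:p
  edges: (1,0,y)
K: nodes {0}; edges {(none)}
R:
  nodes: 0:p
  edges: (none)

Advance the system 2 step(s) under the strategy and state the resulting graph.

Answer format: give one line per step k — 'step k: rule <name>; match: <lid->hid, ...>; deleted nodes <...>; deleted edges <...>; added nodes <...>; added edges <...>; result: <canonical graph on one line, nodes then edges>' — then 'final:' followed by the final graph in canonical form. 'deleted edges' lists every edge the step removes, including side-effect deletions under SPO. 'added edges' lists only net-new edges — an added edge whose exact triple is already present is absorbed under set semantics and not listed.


step 1: rule r1; match: 0->19, 1->6, 2->17; deleted nodes 6; deleted edges (6,5,y); (6,17,x); (16,6,x); (17,6,y); (17,19,y); added nodes (none); added edges (19,17,y); result: nodes: 1:p, 3:p, 5:q, 8:p, 9:q, 10:p, 16:q, 17:q, 18:q, 19:p edges: (1,9,y); (1,16,y); (3,5,x); (3,10,x); (5,8,x); (8,10,y); (9,1,y); (10,16,y); (10,17,y); (10,19,x); (16,17,x); (17,16,x); (17,18,y); (18,16,x); (19,17,y)
step 2: rule r2; match: 0->10, 1->8; deleted nodes 8; deleted edges (5,8,x); (8,10,y); added nodes (none); added edges (none); result: nodes: 1:p, 3:p, 5:q, 9:q, 10:p, 16:q, 17:q, 18:q, 19:p edges: (1,9,y); (1,16,y); (3,5,x); (3,10,x); (9,1,y); (10,16,y); (10,17,y); (10,19,x); (16,17,x); (17,16,x); (17,18,y); (18,16,x); (19,17,y)
final:
nodes: 1:p, 3:p, 5:q, 9:q, 10:p, 16:q, 17:q, 18:q, 19:p
edges: (1,9,y); (1,16,y); (3,5,x); (3,10,x); (9,1,y); (10,16,y); (10,17,y); (10,19,x); (16,17,x); (17,16,x); (17,18,y); (18,16,x); (19,17,y)


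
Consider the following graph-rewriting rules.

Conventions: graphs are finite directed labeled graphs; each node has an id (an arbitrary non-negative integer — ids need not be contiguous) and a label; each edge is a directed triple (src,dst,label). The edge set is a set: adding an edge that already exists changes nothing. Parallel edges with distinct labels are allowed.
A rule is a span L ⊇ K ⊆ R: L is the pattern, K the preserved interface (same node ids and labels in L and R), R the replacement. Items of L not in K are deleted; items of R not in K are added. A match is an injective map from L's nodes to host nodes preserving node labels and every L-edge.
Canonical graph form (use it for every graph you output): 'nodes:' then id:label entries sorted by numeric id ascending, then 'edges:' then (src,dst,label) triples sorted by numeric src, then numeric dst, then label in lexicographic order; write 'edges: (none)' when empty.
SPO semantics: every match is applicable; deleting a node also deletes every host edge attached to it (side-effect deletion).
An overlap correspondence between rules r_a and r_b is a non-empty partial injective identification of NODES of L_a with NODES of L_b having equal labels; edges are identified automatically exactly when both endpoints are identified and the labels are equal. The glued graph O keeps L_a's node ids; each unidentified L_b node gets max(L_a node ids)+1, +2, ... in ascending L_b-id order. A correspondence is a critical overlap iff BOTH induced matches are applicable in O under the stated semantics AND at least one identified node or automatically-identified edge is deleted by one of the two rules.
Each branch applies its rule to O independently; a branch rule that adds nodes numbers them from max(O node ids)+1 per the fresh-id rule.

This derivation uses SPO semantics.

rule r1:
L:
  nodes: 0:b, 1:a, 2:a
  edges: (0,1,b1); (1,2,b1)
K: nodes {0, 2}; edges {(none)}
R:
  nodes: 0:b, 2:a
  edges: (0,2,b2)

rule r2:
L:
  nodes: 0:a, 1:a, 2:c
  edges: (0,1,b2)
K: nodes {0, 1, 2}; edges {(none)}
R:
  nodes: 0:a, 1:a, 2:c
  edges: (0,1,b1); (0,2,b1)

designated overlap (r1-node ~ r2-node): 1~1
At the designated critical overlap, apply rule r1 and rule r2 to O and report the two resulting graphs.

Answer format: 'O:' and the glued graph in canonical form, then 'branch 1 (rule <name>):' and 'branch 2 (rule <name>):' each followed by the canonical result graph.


O:
nodes: 0:b, 1:a, 2:a, 3:a, 4:c
edges: (0,1,b1); (1,2,b1); (3,1,b2)
branch 1 (rule r1):
nodes: 0:b, 2:a, 3:a, 4:c
edges: (0,2,b2)
branch 2 (rule r2):
nodes: 0:b, 1:a, 2:a, 3:a, 4:c
edges: (0,1,b1); (1,2,b1); (3,1,b1); (3,4,b1)


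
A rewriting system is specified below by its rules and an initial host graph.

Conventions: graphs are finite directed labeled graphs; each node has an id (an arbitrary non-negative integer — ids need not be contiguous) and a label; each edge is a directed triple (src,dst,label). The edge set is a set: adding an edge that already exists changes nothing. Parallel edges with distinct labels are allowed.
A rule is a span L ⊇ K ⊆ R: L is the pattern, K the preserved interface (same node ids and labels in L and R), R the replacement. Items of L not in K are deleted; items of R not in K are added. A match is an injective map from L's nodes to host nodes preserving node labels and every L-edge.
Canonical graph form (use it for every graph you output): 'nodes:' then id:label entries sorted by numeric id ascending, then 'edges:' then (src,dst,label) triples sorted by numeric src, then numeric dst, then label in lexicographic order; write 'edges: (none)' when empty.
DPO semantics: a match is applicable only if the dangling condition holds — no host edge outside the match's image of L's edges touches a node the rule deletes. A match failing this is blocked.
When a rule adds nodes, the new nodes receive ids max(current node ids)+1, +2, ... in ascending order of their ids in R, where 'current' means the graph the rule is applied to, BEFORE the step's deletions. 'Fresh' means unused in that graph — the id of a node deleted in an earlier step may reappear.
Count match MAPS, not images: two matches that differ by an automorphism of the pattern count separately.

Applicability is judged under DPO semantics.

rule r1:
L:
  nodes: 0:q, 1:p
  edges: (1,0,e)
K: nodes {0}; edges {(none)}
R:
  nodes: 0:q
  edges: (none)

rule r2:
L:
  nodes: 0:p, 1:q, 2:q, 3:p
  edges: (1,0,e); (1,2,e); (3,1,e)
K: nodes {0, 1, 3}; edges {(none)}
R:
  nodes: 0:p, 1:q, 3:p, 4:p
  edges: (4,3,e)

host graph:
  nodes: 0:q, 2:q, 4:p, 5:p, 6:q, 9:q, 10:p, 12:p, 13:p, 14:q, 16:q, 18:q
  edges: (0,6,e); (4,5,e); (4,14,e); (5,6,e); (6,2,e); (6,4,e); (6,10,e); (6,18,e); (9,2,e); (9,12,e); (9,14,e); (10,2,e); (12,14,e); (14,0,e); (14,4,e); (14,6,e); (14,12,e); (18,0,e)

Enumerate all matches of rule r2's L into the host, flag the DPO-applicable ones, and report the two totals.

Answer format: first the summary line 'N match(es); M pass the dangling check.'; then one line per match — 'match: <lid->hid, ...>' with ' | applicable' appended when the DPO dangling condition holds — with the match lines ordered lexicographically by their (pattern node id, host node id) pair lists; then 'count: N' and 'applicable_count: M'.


8 match(es); 0 pass the dangling check.
match: 0->4, 1->6, 2->2, 3->5
match: 0->4, 1->6, 2->18, 3->5
match: 0->4, 1->14, 2->0, 3->12
match: 0->4, 1->14, 2->6, 3->12
match: 0->10, 1->6, 2->2, 3->5
match: 0->10, 1->6, 2->18, 3->5
match: 0->12, 1->14, 2->0, 3->4
match: 0->12, 1->14, 2->6, 3->4
count: 8
applicable_count: 0
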